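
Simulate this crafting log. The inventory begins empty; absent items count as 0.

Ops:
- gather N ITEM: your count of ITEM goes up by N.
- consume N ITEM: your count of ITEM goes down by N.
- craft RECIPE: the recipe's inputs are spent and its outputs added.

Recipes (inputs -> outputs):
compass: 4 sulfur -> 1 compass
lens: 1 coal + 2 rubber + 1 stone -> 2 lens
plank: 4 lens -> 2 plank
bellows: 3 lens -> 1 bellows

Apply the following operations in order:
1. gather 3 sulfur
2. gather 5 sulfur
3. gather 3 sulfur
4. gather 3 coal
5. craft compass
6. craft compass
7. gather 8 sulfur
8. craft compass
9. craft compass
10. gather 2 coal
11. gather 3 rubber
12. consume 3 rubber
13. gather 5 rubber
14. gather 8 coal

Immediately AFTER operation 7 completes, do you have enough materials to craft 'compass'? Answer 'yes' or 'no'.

After 1 (gather 3 sulfur): sulfur=3
After 2 (gather 5 sulfur): sulfur=8
After 3 (gather 3 sulfur): sulfur=11
After 4 (gather 3 coal): coal=3 sulfur=11
After 5 (craft compass): coal=3 compass=1 sulfur=7
After 6 (craft compass): coal=3 compass=2 sulfur=3
After 7 (gather 8 sulfur): coal=3 compass=2 sulfur=11

Answer: yes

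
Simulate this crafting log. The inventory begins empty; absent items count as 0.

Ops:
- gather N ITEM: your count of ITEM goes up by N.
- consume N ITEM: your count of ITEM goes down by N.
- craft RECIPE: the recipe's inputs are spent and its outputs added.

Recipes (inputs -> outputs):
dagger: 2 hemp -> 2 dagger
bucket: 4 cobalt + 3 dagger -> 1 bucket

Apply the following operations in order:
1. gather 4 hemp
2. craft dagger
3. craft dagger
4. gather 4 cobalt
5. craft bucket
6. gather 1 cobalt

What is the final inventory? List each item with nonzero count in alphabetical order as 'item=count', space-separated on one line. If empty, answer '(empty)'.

Answer: bucket=1 cobalt=1 dagger=1

Derivation:
After 1 (gather 4 hemp): hemp=4
After 2 (craft dagger): dagger=2 hemp=2
After 3 (craft dagger): dagger=4
After 4 (gather 4 cobalt): cobalt=4 dagger=4
After 5 (craft bucket): bucket=1 dagger=1
After 6 (gather 1 cobalt): bucket=1 cobalt=1 dagger=1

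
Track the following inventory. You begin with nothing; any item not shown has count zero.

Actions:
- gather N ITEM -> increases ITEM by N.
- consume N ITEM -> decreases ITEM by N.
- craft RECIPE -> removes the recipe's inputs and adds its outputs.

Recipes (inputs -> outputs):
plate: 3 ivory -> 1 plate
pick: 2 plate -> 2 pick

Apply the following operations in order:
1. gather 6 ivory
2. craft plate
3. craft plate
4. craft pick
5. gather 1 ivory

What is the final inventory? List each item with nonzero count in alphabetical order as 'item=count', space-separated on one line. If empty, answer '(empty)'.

After 1 (gather 6 ivory): ivory=6
After 2 (craft plate): ivory=3 plate=1
After 3 (craft plate): plate=2
After 4 (craft pick): pick=2
After 5 (gather 1 ivory): ivory=1 pick=2

Answer: ivory=1 pick=2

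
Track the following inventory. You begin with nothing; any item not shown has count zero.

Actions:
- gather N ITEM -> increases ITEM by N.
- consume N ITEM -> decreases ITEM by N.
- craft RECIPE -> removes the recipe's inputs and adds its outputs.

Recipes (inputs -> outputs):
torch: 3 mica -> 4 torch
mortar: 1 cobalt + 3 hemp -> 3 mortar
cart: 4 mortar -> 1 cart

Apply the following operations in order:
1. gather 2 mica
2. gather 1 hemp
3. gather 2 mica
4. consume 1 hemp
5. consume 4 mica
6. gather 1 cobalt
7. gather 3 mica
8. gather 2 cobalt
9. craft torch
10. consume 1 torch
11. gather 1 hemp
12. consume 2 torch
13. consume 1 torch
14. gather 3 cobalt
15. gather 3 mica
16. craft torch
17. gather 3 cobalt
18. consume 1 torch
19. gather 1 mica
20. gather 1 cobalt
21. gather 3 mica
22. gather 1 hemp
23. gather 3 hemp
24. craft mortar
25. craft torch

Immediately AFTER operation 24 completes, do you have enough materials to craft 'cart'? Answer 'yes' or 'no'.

After 1 (gather 2 mica): mica=2
After 2 (gather 1 hemp): hemp=1 mica=2
After 3 (gather 2 mica): hemp=1 mica=4
After 4 (consume 1 hemp): mica=4
After 5 (consume 4 mica): (empty)
After 6 (gather 1 cobalt): cobalt=1
After 7 (gather 3 mica): cobalt=1 mica=3
After 8 (gather 2 cobalt): cobalt=3 mica=3
After 9 (craft torch): cobalt=3 torch=4
After 10 (consume 1 torch): cobalt=3 torch=3
After 11 (gather 1 hemp): cobalt=3 hemp=1 torch=3
After 12 (consume 2 torch): cobalt=3 hemp=1 torch=1
After 13 (consume 1 torch): cobalt=3 hemp=1
After 14 (gather 3 cobalt): cobalt=6 hemp=1
After 15 (gather 3 mica): cobalt=6 hemp=1 mica=3
After 16 (craft torch): cobalt=6 hemp=1 torch=4
After 17 (gather 3 cobalt): cobalt=9 hemp=1 torch=4
After 18 (consume 1 torch): cobalt=9 hemp=1 torch=3
After 19 (gather 1 mica): cobalt=9 hemp=1 mica=1 torch=3
After 20 (gather 1 cobalt): cobalt=10 hemp=1 mica=1 torch=3
After 21 (gather 3 mica): cobalt=10 hemp=1 mica=4 torch=3
After 22 (gather 1 hemp): cobalt=10 hemp=2 mica=4 torch=3
After 23 (gather 3 hemp): cobalt=10 hemp=5 mica=4 torch=3
After 24 (craft mortar): cobalt=9 hemp=2 mica=4 mortar=3 torch=3

Answer: no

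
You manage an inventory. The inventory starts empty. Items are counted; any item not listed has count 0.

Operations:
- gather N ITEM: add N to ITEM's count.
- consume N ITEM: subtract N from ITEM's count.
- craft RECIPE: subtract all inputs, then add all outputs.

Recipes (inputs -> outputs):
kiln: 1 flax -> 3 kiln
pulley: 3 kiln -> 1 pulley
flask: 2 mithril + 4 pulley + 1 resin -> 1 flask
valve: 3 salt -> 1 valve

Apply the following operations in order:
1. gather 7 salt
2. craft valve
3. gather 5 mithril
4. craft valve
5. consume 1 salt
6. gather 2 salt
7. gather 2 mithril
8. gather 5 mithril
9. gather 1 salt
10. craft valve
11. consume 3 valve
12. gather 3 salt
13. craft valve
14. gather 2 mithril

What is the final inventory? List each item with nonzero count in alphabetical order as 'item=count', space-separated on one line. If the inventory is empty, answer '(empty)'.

After 1 (gather 7 salt): salt=7
After 2 (craft valve): salt=4 valve=1
After 3 (gather 5 mithril): mithril=5 salt=4 valve=1
After 4 (craft valve): mithril=5 salt=1 valve=2
After 5 (consume 1 salt): mithril=5 valve=2
After 6 (gather 2 salt): mithril=5 salt=2 valve=2
After 7 (gather 2 mithril): mithril=7 salt=2 valve=2
After 8 (gather 5 mithril): mithril=12 salt=2 valve=2
After 9 (gather 1 salt): mithril=12 salt=3 valve=2
After 10 (craft valve): mithril=12 valve=3
After 11 (consume 3 valve): mithril=12
After 12 (gather 3 salt): mithril=12 salt=3
After 13 (craft valve): mithril=12 valve=1
After 14 (gather 2 mithril): mithril=14 valve=1

Answer: mithril=14 valve=1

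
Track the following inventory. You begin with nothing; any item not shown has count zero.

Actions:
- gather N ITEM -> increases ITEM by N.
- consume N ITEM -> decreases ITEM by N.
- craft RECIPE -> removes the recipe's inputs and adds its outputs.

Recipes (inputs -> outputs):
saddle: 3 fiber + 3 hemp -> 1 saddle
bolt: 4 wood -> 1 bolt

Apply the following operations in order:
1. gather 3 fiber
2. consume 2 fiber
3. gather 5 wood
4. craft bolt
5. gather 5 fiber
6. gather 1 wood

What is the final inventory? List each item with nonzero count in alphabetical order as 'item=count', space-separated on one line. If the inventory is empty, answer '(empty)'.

After 1 (gather 3 fiber): fiber=3
After 2 (consume 2 fiber): fiber=1
After 3 (gather 5 wood): fiber=1 wood=5
After 4 (craft bolt): bolt=1 fiber=1 wood=1
After 5 (gather 5 fiber): bolt=1 fiber=6 wood=1
After 6 (gather 1 wood): bolt=1 fiber=6 wood=2

Answer: bolt=1 fiber=6 wood=2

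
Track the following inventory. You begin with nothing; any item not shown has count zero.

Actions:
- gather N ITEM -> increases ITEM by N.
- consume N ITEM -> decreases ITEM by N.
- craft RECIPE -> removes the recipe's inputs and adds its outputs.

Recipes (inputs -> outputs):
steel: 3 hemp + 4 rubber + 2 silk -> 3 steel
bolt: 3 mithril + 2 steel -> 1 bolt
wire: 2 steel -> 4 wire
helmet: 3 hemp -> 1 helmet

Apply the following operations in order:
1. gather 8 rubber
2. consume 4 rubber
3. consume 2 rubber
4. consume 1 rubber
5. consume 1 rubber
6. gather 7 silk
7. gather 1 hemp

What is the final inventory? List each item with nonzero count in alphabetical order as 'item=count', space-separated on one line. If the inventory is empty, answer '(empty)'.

After 1 (gather 8 rubber): rubber=8
After 2 (consume 4 rubber): rubber=4
After 3 (consume 2 rubber): rubber=2
After 4 (consume 1 rubber): rubber=1
After 5 (consume 1 rubber): (empty)
After 6 (gather 7 silk): silk=7
After 7 (gather 1 hemp): hemp=1 silk=7

Answer: hemp=1 silk=7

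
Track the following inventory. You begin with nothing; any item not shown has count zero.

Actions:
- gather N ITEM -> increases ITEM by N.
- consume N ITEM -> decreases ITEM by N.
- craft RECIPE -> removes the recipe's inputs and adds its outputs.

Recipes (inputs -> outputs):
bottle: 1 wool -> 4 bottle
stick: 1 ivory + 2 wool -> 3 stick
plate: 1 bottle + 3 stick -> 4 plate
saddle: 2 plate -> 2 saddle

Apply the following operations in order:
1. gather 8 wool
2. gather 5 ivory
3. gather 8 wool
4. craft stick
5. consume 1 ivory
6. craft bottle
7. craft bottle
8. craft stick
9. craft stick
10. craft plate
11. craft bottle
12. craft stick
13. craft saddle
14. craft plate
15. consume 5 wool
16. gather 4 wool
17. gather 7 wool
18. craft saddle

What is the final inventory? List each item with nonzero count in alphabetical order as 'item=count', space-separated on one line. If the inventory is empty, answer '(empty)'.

Answer: bottle=10 plate=4 saddle=4 stick=6 wool=11

Derivation:
After 1 (gather 8 wool): wool=8
After 2 (gather 5 ivory): ivory=5 wool=8
After 3 (gather 8 wool): ivory=5 wool=16
After 4 (craft stick): ivory=4 stick=3 wool=14
After 5 (consume 1 ivory): ivory=3 stick=3 wool=14
After 6 (craft bottle): bottle=4 ivory=3 stick=3 wool=13
After 7 (craft bottle): bottle=8 ivory=3 stick=3 wool=12
After 8 (craft stick): bottle=8 ivory=2 stick=6 wool=10
After 9 (craft stick): bottle=8 ivory=1 stick=9 wool=8
After 10 (craft plate): bottle=7 ivory=1 plate=4 stick=6 wool=8
After 11 (craft bottle): bottle=11 ivory=1 plate=4 stick=6 wool=7
After 12 (craft stick): bottle=11 plate=4 stick=9 wool=5
After 13 (craft saddle): bottle=11 plate=2 saddle=2 stick=9 wool=5
After 14 (craft plate): bottle=10 plate=6 saddle=2 stick=6 wool=5
After 15 (consume 5 wool): bottle=10 plate=6 saddle=2 stick=6
After 16 (gather 4 wool): bottle=10 plate=6 saddle=2 stick=6 wool=4
After 17 (gather 7 wool): bottle=10 plate=6 saddle=2 stick=6 wool=11
After 18 (craft saddle): bottle=10 plate=4 saddle=4 stick=6 wool=11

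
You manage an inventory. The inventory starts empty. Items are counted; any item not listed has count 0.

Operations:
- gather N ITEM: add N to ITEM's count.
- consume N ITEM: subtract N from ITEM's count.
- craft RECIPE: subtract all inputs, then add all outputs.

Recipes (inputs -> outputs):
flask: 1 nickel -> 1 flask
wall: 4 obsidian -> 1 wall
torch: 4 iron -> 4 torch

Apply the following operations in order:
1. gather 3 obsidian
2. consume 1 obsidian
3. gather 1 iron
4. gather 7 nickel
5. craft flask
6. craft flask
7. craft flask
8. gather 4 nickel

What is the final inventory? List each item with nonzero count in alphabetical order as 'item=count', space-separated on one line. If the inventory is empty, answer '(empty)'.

After 1 (gather 3 obsidian): obsidian=3
After 2 (consume 1 obsidian): obsidian=2
After 3 (gather 1 iron): iron=1 obsidian=2
After 4 (gather 7 nickel): iron=1 nickel=7 obsidian=2
After 5 (craft flask): flask=1 iron=1 nickel=6 obsidian=2
After 6 (craft flask): flask=2 iron=1 nickel=5 obsidian=2
After 7 (craft flask): flask=3 iron=1 nickel=4 obsidian=2
After 8 (gather 4 nickel): flask=3 iron=1 nickel=8 obsidian=2

Answer: flask=3 iron=1 nickel=8 obsidian=2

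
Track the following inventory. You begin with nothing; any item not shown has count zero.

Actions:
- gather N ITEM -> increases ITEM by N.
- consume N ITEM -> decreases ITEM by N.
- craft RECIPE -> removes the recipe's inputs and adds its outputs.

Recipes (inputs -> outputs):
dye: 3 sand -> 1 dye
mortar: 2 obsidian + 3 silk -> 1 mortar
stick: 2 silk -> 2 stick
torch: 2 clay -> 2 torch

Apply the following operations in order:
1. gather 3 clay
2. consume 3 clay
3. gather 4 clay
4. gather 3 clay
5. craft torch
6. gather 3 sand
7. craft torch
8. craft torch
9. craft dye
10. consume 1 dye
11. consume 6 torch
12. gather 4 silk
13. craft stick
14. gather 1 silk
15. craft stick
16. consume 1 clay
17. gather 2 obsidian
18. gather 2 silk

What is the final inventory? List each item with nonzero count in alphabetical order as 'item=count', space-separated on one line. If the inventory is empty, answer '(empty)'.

After 1 (gather 3 clay): clay=3
After 2 (consume 3 clay): (empty)
After 3 (gather 4 clay): clay=4
After 4 (gather 3 clay): clay=7
After 5 (craft torch): clay=5 torch=2
After 6 (gather 3 sand): clay=5 sand=3 torch=2
After 7 (craft torch): clay=3 sand=3 torch=4
After 8 (craft torch): clay=1 sand=3 torch=6
After 9 (craft dye): clay=1 dye=1 torch=6
After 10 (consume 1 dye): clay=1 torch=6
After 11 (consume 6 torch): clay=1
After 12 (gather 4 silk): clay=1 silk=4
After 13 (craft stick): clay=1 silk=2 stick=2
After 14 (gather 1 silk): clay=1 silk=3 stick=2
After 15 (craft stick): clay=1 silk=1 stick=4
After 16 (consume 1 clay): silk=1 stick=4
After 17 (gather 2 obsidian): obsidian=2 silk=1 stick=4
After 18 (gather 2 silk): obsidian=2 silk=3 stick=4

Answer: obsidian=2 silk=3 stick=4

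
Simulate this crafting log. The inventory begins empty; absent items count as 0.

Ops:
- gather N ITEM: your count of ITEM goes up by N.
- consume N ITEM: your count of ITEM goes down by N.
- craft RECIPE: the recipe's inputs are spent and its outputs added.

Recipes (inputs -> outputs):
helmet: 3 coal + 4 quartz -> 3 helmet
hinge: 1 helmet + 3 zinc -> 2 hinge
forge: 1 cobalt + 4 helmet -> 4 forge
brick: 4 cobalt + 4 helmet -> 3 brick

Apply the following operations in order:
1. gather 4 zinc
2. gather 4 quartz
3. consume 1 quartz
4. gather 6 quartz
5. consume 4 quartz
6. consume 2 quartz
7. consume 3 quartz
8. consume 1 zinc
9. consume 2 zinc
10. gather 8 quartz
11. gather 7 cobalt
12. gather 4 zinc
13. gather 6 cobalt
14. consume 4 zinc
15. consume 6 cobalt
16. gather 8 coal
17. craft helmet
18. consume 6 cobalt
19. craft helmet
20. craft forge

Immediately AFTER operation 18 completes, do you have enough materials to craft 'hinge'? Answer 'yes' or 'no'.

After 1 (gather 4 zinc): zinc=4
After 2 (gather 4 quartz): quartz=4 zinc=4
After 3 (consume 1 quartz): quartz=3 zinc=4
After 4 (gather 6 quartz): quartz=9 zinc=4
After 5 (consume 4 quartz): quartz=5 zinc=4
After 6 (consume 2 quartz): quartz=3 zinc=4
After 7 (consume 3 quartz): zinc=4
After 8 (consume 1 zinc): zinc=3
After 9 (consume 2 zinc): zinc=1
After 10 (gather 8 quartz): quartz=8 zinc=1
After 11 (gather 7 cobalt): cobalt=7 quartz=8 zinc=1
After 12 (gather 4 zinc): cobalt=7 quartz=8 zinc=5
After 13 (gather 6 cobalt): cobalt=13 quartz=8 zinc=5
After 14 (consume 4 zinc): cobalt=13 quartz=8 zinc=1
After 15 (consume 6 cobalt): cobalt=7 quartz=8 zinc=1
After 16 (gather 8 coal): coal=8 cobalt=7 quartz=8 zinc=1
After 17 (craft helmet): coal=5 cobalt=7 helmet=3 quartz=4 zinc=1
After 18 (consume 6 cobalt): coal=5 cobalt=1 helmet=3 quartz=4 zinc=1

Answer: no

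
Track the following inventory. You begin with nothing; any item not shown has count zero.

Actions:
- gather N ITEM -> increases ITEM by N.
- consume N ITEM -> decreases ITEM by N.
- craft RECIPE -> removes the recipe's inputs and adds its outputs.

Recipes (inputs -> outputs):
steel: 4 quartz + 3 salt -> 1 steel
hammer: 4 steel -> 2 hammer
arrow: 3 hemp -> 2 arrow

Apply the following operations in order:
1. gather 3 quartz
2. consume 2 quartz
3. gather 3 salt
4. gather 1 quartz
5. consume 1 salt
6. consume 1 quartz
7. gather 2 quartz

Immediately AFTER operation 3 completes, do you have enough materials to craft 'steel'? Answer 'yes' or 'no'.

After 1 (gather 3 quartz): quartz=3
After 2 (consume 2 quartz): quartz=1
After 3 (gather 3 salt): quartz=1 salt=3

Answer: no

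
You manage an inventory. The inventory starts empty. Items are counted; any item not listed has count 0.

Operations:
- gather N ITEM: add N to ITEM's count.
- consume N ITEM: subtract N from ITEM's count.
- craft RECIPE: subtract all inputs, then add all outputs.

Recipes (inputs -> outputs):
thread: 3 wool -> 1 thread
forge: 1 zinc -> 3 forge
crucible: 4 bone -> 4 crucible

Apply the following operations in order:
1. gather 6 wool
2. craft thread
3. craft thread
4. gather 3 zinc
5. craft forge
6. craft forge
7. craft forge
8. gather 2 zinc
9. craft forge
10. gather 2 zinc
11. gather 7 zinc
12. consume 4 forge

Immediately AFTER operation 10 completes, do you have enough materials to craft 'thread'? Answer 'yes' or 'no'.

After 1 (gather 6 wool): wool=6
After 2 (craft thread): thread=1 wool=3
After 3 (craft thread): thread=2
After 4 (gather 3 zinc): thread=2 zinc=3
After 5 (craft forge): forge=3 thread=2 zinc=2
After 6 (craft forge): forge=6 thread=2 zinc=1
After 7 (craft forge): forge=9 thread=2
After 8 (gather 2 zinc): forge=9 thread=2 zinc=2
After 9 (craft forge): forge=12 thread=2 zinc=1
After 10 (gather 2 zinc): forge=12 thread=2 zinc=3

Answer: no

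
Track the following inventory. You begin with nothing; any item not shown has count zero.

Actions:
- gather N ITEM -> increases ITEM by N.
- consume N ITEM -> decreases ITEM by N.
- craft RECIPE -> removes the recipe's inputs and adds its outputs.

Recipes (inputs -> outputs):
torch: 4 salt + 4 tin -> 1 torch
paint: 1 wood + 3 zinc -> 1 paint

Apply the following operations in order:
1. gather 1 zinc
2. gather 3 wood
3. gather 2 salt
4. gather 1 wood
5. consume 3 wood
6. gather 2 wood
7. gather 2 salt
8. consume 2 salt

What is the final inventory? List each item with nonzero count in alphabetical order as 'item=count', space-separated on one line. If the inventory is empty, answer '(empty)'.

Answer: salt=2 wood=3 zinc=1

Derivation:
After 1 (gather 1 zinc): zinc=1
After 2 (gather 3 wood): wood=3 zinc=1
After 3 (gather 2 salt): salt=2 wood=3 zinc=1
After 4 (gather 1 wood): salt=2 wood=4 zinc=1
After 5 (consume 3 wood): salt=2 wood=1 zinc=1
After 6 (gather 2 wood): salt=2 wood=3 zinc=1
After 7 (gather 2 salt): salt=4 wood=3 zinc=1
After 8 (consume 2 salt): salt=2 wood=3 zinc=1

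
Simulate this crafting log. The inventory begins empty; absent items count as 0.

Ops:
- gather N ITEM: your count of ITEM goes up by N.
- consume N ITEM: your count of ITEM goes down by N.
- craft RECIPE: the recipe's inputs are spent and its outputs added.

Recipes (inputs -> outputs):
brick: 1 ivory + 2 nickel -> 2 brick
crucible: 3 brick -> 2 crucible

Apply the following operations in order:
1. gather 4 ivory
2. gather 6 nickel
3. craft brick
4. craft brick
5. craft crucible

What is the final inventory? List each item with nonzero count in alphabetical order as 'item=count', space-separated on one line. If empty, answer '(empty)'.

Answer: brick=1 crucible=2 ivory=2 nickel=2

Derivation:
After 1 (gather 4 ivory): ivory=4
After 2 (gather 6 nickel): ivory=4 nickel=6
After 3 (craft brick): brick=2 ivory=3 nickel=4
After 4 (craft brick): brick=4 ivory=2 nickel=2
After 5 (craft crucible): brick=1 crucible=2 ivory=2 nickel=2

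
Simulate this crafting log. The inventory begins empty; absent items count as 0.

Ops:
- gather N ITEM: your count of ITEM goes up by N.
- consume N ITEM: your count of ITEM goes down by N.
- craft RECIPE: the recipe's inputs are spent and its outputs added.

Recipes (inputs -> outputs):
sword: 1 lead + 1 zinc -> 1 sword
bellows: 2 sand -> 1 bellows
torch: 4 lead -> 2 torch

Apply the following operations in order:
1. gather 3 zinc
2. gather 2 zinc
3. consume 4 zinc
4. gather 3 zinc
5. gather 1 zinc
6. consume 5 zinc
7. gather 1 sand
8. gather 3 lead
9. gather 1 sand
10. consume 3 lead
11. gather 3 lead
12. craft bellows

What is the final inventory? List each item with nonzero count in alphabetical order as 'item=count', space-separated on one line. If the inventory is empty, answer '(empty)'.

After 1 (gather 3 zinc): zinc=3
After 2 (gather 2 zinc): zinc=5
After 3 (consume 4 zinc): zinc=1
After 4 (gather 3 zinc): zinc=4
After 5 (gather 1 zinc): zinc=5
After 6 (consume 5 zinc): (empty)
After 7 (gather 1 sand): sand=1
After 8 (gather 3 lead): lead=3 sand=1
After 9 (gather 1 sand): lead=3 sand=2
After 10 (consume 3 lead): sand=2
After 11 (gather 3 lead): lead=3 sand=2
After 12 (craft bellows): bellows=1 lead=3

Answer: bellows=1 lead=3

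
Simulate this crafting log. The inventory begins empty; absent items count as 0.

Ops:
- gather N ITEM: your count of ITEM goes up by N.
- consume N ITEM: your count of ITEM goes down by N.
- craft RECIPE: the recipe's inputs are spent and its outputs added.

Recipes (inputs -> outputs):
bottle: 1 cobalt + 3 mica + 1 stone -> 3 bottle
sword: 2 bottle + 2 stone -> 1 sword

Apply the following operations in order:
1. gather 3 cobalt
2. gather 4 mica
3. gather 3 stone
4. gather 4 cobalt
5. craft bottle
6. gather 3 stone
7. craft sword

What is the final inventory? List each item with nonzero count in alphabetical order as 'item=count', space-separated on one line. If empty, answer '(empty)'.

After 1 (gather 3 cobalt): cobalt=3
After 2 (gather 4 mica): cobalt=3 mica=4
After 3 (gather 3 stone): cobalt=3 mica=4 stone=3
After 4 (gather 4 cobalt): cobalt=7 mica=4 stone=3
After 5 (craft bottle): bottle=3 cobalt=6 mica=1 stone=2
After 6 (gather 3 stone): bottle=3 cobalt=6 mica=1 stone=5
After 7 (craft sword): bottle=1 cobalt=6 mica=1 stone=3 sword=1

Answer: bottle=1 cobalt=6 mica=1 stone=3 sword=1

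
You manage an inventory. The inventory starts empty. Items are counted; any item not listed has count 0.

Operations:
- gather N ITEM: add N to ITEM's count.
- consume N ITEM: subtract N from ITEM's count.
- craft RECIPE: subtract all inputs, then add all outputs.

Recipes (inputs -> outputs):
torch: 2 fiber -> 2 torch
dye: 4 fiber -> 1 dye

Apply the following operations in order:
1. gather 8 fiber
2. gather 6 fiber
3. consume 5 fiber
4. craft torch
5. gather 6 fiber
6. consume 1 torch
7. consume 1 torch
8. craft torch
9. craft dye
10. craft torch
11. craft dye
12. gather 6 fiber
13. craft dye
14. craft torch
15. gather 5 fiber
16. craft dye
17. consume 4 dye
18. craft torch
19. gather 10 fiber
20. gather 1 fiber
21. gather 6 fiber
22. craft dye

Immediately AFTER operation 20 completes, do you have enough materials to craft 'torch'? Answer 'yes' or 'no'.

Answer: yes

Derivation:
After 1 (gather 8 fiber): fiber=8
After 2 (gather 6 fiber): fiber=14
After 3 (consume 5 fiber): fiber=9
After 4 (craft torch): fiber=7 torch=2
After 5 (gather 6 fiber): fiber=13 torch=2
After 6 (consume 1 torch): fiber=13 torch=1
After 7 (consume 1 torch): fiber=13
After 8 (craft torch): fiber=11 torch=2
After 9 (craft dye): dye=1 fiber=7 torch=2
After 10 (craft torch): dye=1 fiber=5 torch=4
After 11 (craft dye): dye=2 fiber=1 torch=4
After 12 (gather 6 fiber): dye=2 fiber=7 torch=4
After 13 (craft dye): dye=3 fiber=3 torch=4
After 14 (craft torch): dye=3 fiber=1 torch=6
After 15 (gather 5 fiber): dye=3 fiber=6 torch=6
After 16 (craft dye): dye=4 fiber=2 torch=6
After 17 (consume 4 dye): fiber=2 torch=6
After 18 (craft torch): torch=8
After 19 (gather 10 fiber): fiber=10 torch=8
After 20 (gather 1 fiber): fiber=11 torch=8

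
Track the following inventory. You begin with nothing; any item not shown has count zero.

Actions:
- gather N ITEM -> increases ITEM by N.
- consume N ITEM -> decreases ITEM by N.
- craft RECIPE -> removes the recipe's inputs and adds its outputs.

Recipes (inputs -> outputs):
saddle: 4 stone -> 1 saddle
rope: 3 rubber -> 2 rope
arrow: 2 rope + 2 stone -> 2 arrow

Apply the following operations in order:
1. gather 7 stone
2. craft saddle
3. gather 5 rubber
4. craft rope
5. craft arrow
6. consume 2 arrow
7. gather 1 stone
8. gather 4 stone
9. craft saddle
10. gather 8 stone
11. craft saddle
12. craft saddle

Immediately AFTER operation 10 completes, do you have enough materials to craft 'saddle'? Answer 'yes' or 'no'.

Answer: yes

Derivation:
After 1 (gather 7 stone): stone=7
After 2 (craft saddle): saddle=1 stone=3
After 3 (gather 5 rubber): rubber=5 saddle=1 stone=3
After 4 (craft rope): rope=2 rubber=2 saddle=1 stone=3
After 5 (craft arrow): arrow=2 rubber=2 saddle=1 stone=1
After 6 (consume 2 arrow): rubber=2 saddle=1 stone=1
After 7 (gather 1 stone): rubber=2 saddle=1 stone=2
After 8 (gather 4 stone): rubber=2 saddle=1 stone=6
After 9 (craft saddle): rubber=2 saddle=2 stone=2
After 10 (gather 8 stone): rubber=2 saddle=2 stone=10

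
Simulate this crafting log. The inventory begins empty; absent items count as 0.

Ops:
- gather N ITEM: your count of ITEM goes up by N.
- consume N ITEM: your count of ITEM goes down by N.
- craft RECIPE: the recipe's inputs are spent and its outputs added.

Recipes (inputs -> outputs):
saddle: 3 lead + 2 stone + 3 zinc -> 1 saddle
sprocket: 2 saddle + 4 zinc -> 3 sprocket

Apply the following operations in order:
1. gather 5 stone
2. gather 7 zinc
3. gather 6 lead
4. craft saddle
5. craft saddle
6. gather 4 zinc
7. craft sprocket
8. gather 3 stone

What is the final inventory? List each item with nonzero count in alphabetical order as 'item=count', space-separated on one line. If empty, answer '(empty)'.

Answer: sprocket=3 stone=4 zinc=1

Derivation:
After 1 (gather 5 stone): stone=5
After 2 (gather 7 zinc): stone=5 zinc=7
After 3 (gather 6 lead): lead=6 stone=5 zinc=7
After 4 (craft saddle): lead=3 saddle=1 stone=3 zinc=4
After 5 (craft saddle): saddle=2 stone=1 zinc=1
After 6 (gather 4 zinc): saddle=2 stone=1 zinc=5
After 7 (craft sprocket): sprocket=3 stone=1 zinc=1
After 8 (gather 3 stone): sprocket=3 stone=4 zinc=1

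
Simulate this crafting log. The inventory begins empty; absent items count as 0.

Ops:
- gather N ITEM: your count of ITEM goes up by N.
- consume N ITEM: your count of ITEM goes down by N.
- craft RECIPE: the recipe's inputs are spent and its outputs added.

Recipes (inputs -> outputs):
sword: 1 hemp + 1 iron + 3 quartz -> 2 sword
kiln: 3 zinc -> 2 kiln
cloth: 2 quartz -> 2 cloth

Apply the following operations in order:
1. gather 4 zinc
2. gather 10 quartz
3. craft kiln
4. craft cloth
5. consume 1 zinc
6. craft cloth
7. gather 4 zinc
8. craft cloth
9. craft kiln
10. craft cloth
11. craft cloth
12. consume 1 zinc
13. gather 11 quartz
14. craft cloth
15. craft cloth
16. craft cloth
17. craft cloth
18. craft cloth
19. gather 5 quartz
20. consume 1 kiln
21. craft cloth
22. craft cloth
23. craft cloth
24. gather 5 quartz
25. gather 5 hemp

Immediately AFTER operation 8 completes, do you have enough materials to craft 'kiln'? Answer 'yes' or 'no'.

Answer: yes

Derivation:
After 1 (gather 4 zinc): zinc=4
After 2 (gather 10 quartz): quartz=10 zinc=4
After 3 (craft kiln): kiln=2 quartz=10 zinc=1
After 4 (craft cloth): cloth=2 kiln=2 quartz=8 zinc=1
After 5 (consume 1 zinc): cloth=2 kiln=2 quartz=8
After 6 (craft cloth): cloth=4 kiln=2 quartz=6
After 7 (gather 4 zinc): cloth=4 kiln=2 quartz=6 zinc=4
After 8 (craft cloth): cloth=6 kiln=2 quartz=4 zinc=4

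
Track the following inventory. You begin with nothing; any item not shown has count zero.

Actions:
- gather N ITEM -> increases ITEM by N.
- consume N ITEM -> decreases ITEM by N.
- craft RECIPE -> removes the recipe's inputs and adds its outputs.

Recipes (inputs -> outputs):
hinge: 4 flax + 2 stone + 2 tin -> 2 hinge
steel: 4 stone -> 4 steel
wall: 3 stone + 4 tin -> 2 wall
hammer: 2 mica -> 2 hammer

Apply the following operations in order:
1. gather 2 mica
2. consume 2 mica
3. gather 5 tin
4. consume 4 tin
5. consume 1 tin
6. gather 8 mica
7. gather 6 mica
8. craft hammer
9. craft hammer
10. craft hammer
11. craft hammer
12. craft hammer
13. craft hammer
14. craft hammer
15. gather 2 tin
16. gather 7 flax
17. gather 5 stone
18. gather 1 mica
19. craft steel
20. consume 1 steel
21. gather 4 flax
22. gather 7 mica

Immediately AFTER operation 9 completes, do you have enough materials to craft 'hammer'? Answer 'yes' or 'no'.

After 1 (gather 2 mica): mica=2
After 2 (consume 2 mica): (empty)
After 3 (gather 5 tin): tin=5
After 4 (consume 4 tin): tin=1
After 5 (consume 1 tin): (empty)
After 6 (gather 8 mica): mica=8
After 7 (gather 6 mica): mica=14
After 8 (craft hammer): hammer=2 mica=12
After 9 (craft hammer): hammer=4 mica=10

Answer: yes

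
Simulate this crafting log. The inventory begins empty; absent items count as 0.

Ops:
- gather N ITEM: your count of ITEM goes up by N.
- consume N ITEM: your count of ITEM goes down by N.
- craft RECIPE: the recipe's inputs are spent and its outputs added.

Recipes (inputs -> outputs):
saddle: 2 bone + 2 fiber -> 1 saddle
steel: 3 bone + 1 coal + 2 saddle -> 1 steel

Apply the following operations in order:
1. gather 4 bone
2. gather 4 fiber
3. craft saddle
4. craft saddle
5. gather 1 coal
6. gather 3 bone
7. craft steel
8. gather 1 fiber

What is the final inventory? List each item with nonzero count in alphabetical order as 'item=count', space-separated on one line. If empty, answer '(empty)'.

After 1 (gather 4 bone): bone=4
After 2 (gather 4 fiber): bone=4 fiber=4
After 3 (craft saddle): bone=2 fiber=2 saddle=1
After 4 (craft saddle): saddle=2
After 5 (gather 1 coal): coal=1 saddle=2
After 6 (gather 3 bone): bone=3 coal=1 saddle=2
After 7 (craft steel): steel=1
After 8 (gather 1 fiber): fiber=1 steel=1

Answer: fiber=1 steel=1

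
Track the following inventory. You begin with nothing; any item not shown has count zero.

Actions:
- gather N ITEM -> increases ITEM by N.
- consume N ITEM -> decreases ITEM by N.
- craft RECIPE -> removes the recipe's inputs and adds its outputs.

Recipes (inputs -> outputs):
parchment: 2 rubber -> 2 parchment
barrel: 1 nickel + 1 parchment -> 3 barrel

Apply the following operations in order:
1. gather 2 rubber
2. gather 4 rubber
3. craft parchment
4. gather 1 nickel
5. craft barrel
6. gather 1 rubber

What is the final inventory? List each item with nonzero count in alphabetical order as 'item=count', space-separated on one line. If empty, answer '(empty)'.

After 1 (gather 2 rubber): rubber=2
After 2 (gather 4 rubber): rubber=6
After 3 (craft parchment): parchment=2 rubber=4
After 4 (gather 1 nickel): nickel=1 parchment=2 rubber=4
After 5 (craft barrel): barrel=3 parchment=1 rubber=4
After 6 (gather 1 rubber): barrel=3 parchment=1 rubber=5

Answer: barrel=3 parchment=1 rubber=5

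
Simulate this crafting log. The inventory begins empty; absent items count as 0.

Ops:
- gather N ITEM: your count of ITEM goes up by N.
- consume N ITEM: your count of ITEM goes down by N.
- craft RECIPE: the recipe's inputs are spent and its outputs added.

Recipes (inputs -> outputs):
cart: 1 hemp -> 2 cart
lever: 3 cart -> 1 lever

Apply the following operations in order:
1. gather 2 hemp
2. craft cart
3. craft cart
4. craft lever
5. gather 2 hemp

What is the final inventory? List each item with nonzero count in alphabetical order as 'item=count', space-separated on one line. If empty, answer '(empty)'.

Answer: cart=1 hemp=2 lever=1

Derivation:
After 1 (gather 2 hemp): hemp=2
After 2 (craft cart): cart=2 hemp=1
After 3 (craft cart): cart=4
After 4 (craft lever): cart=1 lever=1
After 5 (gather 2 hemp): cart=1 hemp=2 lever=1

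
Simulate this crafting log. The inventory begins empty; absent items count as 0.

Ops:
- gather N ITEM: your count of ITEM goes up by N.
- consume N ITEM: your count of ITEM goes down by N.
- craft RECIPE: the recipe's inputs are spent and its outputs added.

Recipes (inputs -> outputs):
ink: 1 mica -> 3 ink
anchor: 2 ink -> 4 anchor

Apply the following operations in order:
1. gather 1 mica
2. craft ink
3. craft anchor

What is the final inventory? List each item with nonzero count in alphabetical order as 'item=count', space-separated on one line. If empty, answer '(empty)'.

Answer: anchor=4 ink=1

Derivation:
After 1 (gather 1 mica): mica=1
After 2 (craft ink): ink=3
After 3 (craft anchor): anchor=4 ink=1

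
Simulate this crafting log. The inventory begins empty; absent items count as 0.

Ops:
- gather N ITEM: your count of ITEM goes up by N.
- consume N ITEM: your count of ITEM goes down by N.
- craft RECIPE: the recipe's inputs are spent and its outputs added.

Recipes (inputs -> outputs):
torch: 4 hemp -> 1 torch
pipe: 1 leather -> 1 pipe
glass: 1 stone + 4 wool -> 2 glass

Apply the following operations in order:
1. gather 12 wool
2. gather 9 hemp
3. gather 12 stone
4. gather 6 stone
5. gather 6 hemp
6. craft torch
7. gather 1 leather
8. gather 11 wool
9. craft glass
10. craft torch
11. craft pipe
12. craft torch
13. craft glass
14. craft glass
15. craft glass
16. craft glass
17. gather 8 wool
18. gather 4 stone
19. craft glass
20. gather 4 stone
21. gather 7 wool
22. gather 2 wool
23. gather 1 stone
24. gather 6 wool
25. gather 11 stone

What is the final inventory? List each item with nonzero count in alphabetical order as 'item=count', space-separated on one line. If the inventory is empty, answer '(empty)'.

After 1 (gather 12 wool): wool=12
After 2 (gather 9 hemp): hemp=9 wool=12
After 3 (gather 12 stone): hemp=9 stone=12 wool=12
After 4 (gather 6 stone): hemp=9 stone=18 wool=12
After 5 (gather 6 hemp): hemp=15 stone=18 wool=12
After 6 (craft torch): hemp=11 stone=18 torch=1 wool=12
After 7 (gather 1 leather): hemp=11 leather=1 stone=18 torch=1 wool=12
After 8 (gather 11 wool): hemp=11 leather=1 stone=18 torch=1 wool=23
After 9 (craft glass): glass=2 hemp=11 leather=1 stone=17 torch=1 wool=19
After 10 (craft torch): glass=2 hemp=7 leather=1 stone=17 torch=2 wool=19
After 11 (craft pipe): glass=2 hemp=7 pipe=1 stone=17 torch=2 wool=19
After 12 (craft torch): glass=2 hemp=3 pipe=1 stone=17 torch=3 wool=19
After 13 (craft glass): glass=4 hemp=3 pipe=1 stone=16 torch=3 wool=15
After 14 (craft glass): glass=6 hemp=3 pipe=1 stone=15 torch=3 wool=11
After 15 (craft glass): glass=8 hemp=3 pipe=1 stone=14 torch=3 wool=7
After 16 (craft glass): glass=10 hemp=3 pipe=1 stone=13 torch=3 wool=3
After 17 (gather 8 wool): glass=10 hemp=3 pipe=1 stone=13 torch=3 wool=11
After 18 (gather 4 stone): glass=10 hemp=3 pipe=1 stone=17 torch=3 wool=11
After 19 (craft glass): glass=12 hemp=3 pipe=1 stone=16 torch=3 wool=7
After 20 (gather 4 stone): glass=12 hemp=3 pipe=1 stone=20 torch=3 wool=7
After 21 (gather 7 wool): glass=12 hemp=3 pipe=1 stone=20 torch=3 wool=14
After 22 (gather 2 wool): glass=12 hemp=3 pipe=1 stone=20 torch=3 wool=16
After 23 (gather 1 stone): glass=12 hemp=3 pipe=1 stone=21 torch=3 wool=16
After 24 (gather 6 wool): glass=12 hemp=3 pipe=1 stone=21 torch=3 wool=22
After 25 (gather 11 stone): glass=12 hemp=3 pipe=1 stone=32 torch=3 wool=22

Answer: glass=12 hemp=3 pipe=1 stone=32 torch=3 wool=22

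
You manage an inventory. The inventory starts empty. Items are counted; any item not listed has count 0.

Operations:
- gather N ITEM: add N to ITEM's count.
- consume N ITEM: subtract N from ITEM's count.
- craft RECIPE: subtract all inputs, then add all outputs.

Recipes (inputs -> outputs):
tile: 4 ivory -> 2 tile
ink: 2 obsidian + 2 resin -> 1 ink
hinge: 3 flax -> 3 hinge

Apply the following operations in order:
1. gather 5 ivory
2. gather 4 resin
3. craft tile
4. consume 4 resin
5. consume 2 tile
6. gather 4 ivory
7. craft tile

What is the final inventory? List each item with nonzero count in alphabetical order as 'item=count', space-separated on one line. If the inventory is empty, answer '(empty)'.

After 1 (gather 5 ivory): ivory=5
After 2 (gather 4 resin): ivory=5 resin=4
After 3 (craft tile): ivory=1 resin=4 tile=2
After 4 (consume 4 resin): ivory=1 tile=2
After 5 (consume 2 tile): ivory=1
After 6 (gather 4 ivory): ivory=5
After 7 (craft tile): ivory=1 tile=2

Answer: ivory=1 tile=2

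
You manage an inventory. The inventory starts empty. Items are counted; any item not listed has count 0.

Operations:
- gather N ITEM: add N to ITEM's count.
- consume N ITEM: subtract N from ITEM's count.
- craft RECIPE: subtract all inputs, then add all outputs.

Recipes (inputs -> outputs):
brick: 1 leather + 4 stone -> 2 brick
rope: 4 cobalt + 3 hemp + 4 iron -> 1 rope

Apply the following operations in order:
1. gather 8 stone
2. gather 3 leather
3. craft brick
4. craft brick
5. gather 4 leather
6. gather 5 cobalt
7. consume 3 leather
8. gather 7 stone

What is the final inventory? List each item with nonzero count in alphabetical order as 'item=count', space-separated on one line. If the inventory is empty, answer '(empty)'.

After 1 (gather 8 stone): stone=8
After 2 (gather 3 leather): leather=3 stone=8
After 3 (craft brick): brick=2 leather=2 stone=4
After 4 (craft brick): brick=4 leather=1
After 5 (gather 4 leather): brick=4 leather=5
After 6 (gather 5 cobalt): brick=4 cobalt=5 leather=5
After 7 (consume 3 leather): brick=4 cobalt=5 leather=2
After 8 (gather 7 stone): brick=4 cobalt=5 leather=2 stone=7

Answer: brick=4 cobalt=5 leather=2 stone=7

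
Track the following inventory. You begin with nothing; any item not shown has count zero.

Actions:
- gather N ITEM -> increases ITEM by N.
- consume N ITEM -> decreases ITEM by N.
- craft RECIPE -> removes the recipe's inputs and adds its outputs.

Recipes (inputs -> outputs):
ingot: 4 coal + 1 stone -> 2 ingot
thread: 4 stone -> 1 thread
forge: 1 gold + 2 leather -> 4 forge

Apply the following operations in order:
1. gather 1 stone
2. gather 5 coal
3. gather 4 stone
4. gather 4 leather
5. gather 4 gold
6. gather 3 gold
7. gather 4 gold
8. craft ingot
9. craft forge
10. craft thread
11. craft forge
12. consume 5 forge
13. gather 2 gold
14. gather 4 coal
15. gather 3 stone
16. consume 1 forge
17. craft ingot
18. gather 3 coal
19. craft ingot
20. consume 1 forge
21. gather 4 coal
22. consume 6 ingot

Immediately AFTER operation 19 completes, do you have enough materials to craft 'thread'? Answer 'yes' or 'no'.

After 1 (gather 1 stone): stone=1
After 2 (gather 5 coal): coal=5 stone=1
After 3 (gather 4 stone): coal=5 stone=5
After 4 (gather 4 leather): coal=5 leather=4 stone=5
After 5 (gather 4 gold): coal=5 gold=4 leather=4 stone=5
After 6 (gather 3 gold): coal=5 gold=7 leather=4 stone=5
After 7 (gather 4 gold): coal=5 gold=11 leather=4 stone=5
After 8 (craft ingot): coal=1 gold=11 ingot=2 leather=4 stone=4
After 9 (craft forge): coal=1 forge=4 gold=10 ingot=2 leather=2 stone=4
After 10 (craft thread): coal=1 forge=4 gold=10 ingot=2 leather=2 thread=1
After 11 (craft forge): coal=1 forge=8 gold=9 ingot=2 thread=1
After 12 (consume 5 forge): coal=1 forge=3 gold=9 ingot=2 thread=1
After 13 (gather 2 gold): coal=1 forge=3 gold=11 ingot=2 thread=1
After 14 (gather 4 coal): coal=5 forge=3 gold=11 ingot=2 thread=1
After 15 (gather 3 stone): coal=5 forge=3 gold=11 ingot=2 stone=3 thread=1
After 16 (consume 1 forge): coal=5 forge=2 gold=11 ingot=2 stone=3 thread=1
After 17 (craft ingot): coal=1 forge=2 gold=11 ingot=4 stone=2 thread=1
After 18 (gather 3 coal): coal=4 forge=2 gold=11 ingot=4 stone=2 thread=1
After 19 (craft ingot): forge=2 gold=11 ingot=6 stone=1 thread=1

Answer: no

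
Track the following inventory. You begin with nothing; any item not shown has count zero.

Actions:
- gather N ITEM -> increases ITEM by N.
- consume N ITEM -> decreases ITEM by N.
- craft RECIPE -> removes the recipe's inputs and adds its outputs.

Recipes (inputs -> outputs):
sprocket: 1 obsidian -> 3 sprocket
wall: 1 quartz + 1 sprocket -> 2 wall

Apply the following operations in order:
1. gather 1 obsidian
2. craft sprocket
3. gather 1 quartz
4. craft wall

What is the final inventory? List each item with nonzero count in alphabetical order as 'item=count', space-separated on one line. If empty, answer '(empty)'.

After 1 (gather 1 obsidian): obsidian=1
After 2 (craft sprocket): sprocket=3
After 3 (gather 1 quartz): quartz=1 sprocket=3
After 4 (craft wall): sprocket=2 wall=2

Answer: sprocket=2 wall=2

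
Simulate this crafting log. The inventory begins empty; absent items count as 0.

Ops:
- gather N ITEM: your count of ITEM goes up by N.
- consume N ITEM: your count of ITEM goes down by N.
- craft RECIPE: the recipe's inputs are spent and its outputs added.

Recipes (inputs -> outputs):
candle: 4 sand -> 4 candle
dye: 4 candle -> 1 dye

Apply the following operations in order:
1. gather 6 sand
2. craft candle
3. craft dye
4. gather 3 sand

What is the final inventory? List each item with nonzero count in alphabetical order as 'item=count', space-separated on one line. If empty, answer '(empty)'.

After 1 (gather 6 sand): sand=6
After 2 (craft candle): candle=4 sand=2
After 3 (craft dye): dye=1 sand=2
After 4 (gather 3 sand): dye=1 sand=5

Answer: dye=1 sand=5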